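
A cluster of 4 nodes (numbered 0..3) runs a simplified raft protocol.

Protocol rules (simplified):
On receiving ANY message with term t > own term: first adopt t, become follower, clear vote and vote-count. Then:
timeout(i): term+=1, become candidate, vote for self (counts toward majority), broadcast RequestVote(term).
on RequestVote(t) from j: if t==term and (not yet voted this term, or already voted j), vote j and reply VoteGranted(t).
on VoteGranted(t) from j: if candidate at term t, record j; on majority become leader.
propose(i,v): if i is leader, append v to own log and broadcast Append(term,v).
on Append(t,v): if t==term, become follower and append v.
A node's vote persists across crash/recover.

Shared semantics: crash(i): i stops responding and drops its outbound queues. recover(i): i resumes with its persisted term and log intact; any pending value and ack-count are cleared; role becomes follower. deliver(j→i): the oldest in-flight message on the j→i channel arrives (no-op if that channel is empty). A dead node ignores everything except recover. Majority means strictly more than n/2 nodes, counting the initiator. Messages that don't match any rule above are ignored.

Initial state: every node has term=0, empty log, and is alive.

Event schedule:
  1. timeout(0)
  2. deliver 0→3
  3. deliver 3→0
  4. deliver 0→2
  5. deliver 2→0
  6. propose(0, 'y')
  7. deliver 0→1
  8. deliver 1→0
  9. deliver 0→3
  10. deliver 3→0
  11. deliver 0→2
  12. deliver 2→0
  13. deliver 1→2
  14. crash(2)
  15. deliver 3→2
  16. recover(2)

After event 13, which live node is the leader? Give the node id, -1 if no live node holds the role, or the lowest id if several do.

e1 timeout(0): 0[cand,t=1,-]
e2 deliver 0→3: 3[foll,t=1,-]
e3 deliver 3→0: ·
e4 deliver 0→2: 2[foll,t=1,-]
e5 deliver 2→0: 0[lead,t=1,-]
e6 propose(0,'y'): 0[lead,t=1,y]
e7 deliver 0→1: 1[foll,t=1,-]
e8 deliver 1→0: ·
e9 deliver 0→3: 3[foll,t=1,y]
e10 deliver 3→0: ·
e11 deliver 0→2: 2[foll,t=1,y]
e12 deliver 2→0: ·
e13 deliver 1→2: ·

0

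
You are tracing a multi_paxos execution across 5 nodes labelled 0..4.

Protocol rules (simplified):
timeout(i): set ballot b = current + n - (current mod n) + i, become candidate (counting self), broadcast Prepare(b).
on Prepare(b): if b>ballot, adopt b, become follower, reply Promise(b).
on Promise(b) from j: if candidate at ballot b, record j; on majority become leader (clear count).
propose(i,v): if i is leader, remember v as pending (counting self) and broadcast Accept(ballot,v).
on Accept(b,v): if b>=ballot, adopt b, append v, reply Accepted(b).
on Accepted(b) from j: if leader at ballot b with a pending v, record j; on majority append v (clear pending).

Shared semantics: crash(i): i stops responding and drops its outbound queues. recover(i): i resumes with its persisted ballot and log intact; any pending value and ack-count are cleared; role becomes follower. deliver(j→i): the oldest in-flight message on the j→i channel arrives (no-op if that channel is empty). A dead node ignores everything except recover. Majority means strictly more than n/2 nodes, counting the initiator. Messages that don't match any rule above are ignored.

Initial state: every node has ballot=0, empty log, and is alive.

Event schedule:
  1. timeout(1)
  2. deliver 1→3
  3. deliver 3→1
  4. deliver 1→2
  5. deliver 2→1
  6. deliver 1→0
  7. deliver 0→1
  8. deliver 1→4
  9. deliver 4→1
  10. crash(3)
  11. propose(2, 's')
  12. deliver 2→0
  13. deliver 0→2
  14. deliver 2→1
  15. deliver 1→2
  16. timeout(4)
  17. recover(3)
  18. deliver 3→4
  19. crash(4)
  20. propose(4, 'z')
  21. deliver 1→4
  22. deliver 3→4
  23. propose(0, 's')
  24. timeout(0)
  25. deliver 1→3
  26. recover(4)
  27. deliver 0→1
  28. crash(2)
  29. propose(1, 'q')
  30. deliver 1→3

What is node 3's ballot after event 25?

e1 timeout(1): 1[cand,b=6,-]
e2 deliver 1→3: 3[foll,b=6,-]
e3 deliver 3→1: ·
e4 deliver 1→2: 2[foll,b=6,-]
e5 deliver 2→1: 1[lead,b=6,-]
e6 deliver 1→0: 0[foll,b=6,-]
e7 deliver 0→1: ·
e8 deliver 1→4: 4[foll,b=6,-]
e9 deliver 4→1: ·
e10 crash(3): 3[✗foll,b=6,-]
e11 propose(2,'s'): ·
e12 deliver 2→0: ·
e13 deliver 0→2: ·
e14 deliver 2→1: ·
e15 deliver 1→2: ·
e16 timeout(4): 4[cand,b=14,-]
e17 recover(3): 3[foll,b=6,-]
e18 deliver 3→4: ·
e19 crash(4): 4[✗cand,b=14,-]
e20 propose(4,'z'): ·
e21 deliver 1→4: ·
e22 deliver 3→4: ·
e23 propose(0,'s'): ·
e24 timeout(0): 0[cand,b=10,-]
e25 deliver 1→3: ·

6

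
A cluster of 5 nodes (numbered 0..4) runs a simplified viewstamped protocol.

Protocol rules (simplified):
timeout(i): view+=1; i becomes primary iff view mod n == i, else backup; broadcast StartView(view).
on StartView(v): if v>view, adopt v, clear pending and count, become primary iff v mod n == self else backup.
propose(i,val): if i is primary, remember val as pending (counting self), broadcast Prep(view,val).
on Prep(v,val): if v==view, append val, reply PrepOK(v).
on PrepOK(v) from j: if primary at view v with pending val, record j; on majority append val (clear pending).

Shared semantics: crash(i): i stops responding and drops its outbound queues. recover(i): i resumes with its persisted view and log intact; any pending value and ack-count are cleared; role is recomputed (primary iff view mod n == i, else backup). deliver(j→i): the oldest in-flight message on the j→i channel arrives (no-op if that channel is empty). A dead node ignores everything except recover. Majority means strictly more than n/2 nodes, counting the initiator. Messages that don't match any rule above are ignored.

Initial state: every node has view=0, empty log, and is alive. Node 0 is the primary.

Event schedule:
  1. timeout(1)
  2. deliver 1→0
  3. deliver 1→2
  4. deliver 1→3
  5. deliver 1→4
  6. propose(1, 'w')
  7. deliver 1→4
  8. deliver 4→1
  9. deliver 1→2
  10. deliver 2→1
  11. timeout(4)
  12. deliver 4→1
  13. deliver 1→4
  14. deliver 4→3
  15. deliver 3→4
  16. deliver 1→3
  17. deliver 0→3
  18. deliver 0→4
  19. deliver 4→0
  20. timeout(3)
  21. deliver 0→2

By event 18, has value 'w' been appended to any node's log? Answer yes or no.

after 1 — timeout(1): n1:prim/v1/[-]
after 2 — deliver 1→0: n0:back/v1/[-]
after 3 — deliver 1→2: n2:back/v1/[-]
after 4 — deliver 1→3: n3:back/v1/[-]
after 5 — deliver 1→4: n4:back/v1/[-]
after 6 — propose(1,'w'): ·
after 7 — deliver 1→4: n4:back/v1/[w]
after 8 — deliver 4→1: ·
after 9 — deliver 1→2: n2:back/v1/[w]
after 10 — deliver 2→1: n1:prim/v1/[w]
after 11 — timeout(4): n4:back/v2/[w]
after 12 — deliver 4→1: n1:back/v2/[w]
after 13 — deliver 1→4: ·
after 14 — deliver 4→3: n3:back/v2/[-]
after 15 — deliver 3→4: ·
after 16 — deliver 1→3: ·
after 17 — deliver 0→3: ·
after 18 — deliver 0→4: ·

yes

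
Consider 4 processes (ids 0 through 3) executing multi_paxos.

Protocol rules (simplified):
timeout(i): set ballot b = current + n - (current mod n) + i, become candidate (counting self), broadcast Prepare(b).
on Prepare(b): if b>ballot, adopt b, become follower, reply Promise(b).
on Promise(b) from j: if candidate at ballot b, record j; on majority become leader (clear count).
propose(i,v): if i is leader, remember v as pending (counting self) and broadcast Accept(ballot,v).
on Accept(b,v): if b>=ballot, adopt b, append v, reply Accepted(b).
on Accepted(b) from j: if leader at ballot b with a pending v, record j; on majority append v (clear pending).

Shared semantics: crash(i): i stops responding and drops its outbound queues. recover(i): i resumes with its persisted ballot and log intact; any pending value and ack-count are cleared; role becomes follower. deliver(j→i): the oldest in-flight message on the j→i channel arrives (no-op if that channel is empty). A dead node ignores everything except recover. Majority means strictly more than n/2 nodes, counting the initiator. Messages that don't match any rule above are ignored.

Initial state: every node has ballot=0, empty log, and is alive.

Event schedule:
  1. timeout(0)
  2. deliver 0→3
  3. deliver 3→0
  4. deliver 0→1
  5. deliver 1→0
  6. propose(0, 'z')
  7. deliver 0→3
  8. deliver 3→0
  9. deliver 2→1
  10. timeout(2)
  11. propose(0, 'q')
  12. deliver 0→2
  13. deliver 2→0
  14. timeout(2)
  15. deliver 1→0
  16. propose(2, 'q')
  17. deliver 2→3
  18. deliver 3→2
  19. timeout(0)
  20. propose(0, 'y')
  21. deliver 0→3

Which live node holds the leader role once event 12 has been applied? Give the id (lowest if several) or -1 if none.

0

1. timeout(0):  <0:cand b4 ->
2. deliver 0→3:  <3:foll b4 ->
3. deliver 3→0:  nop
4. deliver 0→1:  <1:foll b4 ->
5. deliver 1→0:  <0:lead b4 ->
6. propose(0,'z'):  nop
7. deliver 0→3:  <3:foll b4 z>
8. deliver 3→0:  nop
9. deliver 2→1:  nop
10. timeout(2):  <2:cand b6 ->
11. propose(0,'q'):  nop
12. deliver 0→2:  nop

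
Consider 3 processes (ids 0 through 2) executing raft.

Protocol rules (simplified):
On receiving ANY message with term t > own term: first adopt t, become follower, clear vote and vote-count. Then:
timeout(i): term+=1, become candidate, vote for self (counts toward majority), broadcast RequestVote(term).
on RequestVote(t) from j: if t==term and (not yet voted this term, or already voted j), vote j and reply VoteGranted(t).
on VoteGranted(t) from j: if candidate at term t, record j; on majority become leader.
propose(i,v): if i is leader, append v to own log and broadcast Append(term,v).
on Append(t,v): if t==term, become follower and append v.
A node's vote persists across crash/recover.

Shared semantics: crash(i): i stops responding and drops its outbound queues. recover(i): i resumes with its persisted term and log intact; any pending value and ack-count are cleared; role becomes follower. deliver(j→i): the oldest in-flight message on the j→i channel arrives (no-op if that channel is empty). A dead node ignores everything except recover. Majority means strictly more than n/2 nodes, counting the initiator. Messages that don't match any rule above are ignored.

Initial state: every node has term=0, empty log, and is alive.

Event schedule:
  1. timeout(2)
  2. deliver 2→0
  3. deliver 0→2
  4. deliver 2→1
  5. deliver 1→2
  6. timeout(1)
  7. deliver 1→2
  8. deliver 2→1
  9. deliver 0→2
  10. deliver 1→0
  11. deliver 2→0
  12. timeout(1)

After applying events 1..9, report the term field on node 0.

1. timeout(2):  <2:cand t1 ->
2. deliver 2→0:  <0:foll t1 ->
3. deliver 0→2:  <2:lead t1 ->
4. deliver 2→1:  <1:foll t1 ->
5. deliver 1→2:  nop
6. timeout(1):  <1:cand t2 ->
7. deliver 1→2:  <2:foll t2 ->
8. deliver 2→1:  <1:lead t2 ->
9. deliver 0→2:  nop

1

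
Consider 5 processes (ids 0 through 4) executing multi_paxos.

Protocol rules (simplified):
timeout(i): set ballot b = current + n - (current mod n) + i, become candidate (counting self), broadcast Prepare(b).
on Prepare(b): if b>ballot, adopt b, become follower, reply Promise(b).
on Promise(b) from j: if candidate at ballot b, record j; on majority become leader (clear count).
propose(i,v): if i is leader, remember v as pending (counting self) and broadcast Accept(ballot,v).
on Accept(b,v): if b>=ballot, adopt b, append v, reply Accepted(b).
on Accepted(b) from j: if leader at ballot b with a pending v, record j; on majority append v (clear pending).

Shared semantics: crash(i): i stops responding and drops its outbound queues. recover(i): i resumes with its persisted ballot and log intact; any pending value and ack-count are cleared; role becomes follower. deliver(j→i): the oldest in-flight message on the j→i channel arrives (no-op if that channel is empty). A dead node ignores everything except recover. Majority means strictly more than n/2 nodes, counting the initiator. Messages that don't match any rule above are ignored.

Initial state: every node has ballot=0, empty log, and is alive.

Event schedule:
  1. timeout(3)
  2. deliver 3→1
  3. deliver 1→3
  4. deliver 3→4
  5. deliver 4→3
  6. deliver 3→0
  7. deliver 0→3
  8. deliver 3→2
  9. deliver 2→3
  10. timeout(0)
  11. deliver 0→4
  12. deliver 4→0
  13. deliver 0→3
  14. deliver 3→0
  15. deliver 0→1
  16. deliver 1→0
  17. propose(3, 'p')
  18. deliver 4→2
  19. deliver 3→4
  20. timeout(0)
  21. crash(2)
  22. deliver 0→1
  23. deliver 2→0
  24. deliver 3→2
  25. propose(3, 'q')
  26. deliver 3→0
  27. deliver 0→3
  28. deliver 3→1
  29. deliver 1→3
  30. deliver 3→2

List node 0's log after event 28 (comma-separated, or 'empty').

[1] timeout(3) → N3(cand b8 [-])
[2] deliver 3→1 → N1(foll b8 [-])
[3] deliver 1→3 → ∅
[4] deliver 3→4 → N4(foll b8 [-])
[5] deliver 4→3 → N3(lead b8 [-])
[6] deliver 3→0 → N0(foll b8 [-])
[7] deliver 0→3 → ∅
[8] deliver 3→2 → N2(foll b8 [-])
[9] deliver 2→3 → ∅
[10] timeout(0) → N0(cand b10 [-])
[11] deliver 0→4 → N4(foll b10 [-])
[12] deliver 4→0 → ∅
[13] deliver 0→3 → N3(foll b10 [-])
[14] deliver 3→0 → N0(lead b10 [-])
[15] deliver 0→1 → N1(foll b10 [-])
[16] deliver 1→0 → ∅
[17] propose(3,'p') → ∅
[18] deliver 4→2 → ∅
[19] deliver 3→4 → ∅
[20] timeout(0) → N0(cand b15 [-])
[21] crash(2) → N2(✗foll b8 [-])
[22] deliver 0→1 → N1(foll b15 [-])
[23] deliver 2→0 → ∅
[24] deliver 3→2 → ∅
[25] propose(3,'q') → ∅
[26] deliver 3→0 → ∅
[27] deliver 0→3 → N3(foll b15 [-])
[28] deliver 3→1 → ∅

empty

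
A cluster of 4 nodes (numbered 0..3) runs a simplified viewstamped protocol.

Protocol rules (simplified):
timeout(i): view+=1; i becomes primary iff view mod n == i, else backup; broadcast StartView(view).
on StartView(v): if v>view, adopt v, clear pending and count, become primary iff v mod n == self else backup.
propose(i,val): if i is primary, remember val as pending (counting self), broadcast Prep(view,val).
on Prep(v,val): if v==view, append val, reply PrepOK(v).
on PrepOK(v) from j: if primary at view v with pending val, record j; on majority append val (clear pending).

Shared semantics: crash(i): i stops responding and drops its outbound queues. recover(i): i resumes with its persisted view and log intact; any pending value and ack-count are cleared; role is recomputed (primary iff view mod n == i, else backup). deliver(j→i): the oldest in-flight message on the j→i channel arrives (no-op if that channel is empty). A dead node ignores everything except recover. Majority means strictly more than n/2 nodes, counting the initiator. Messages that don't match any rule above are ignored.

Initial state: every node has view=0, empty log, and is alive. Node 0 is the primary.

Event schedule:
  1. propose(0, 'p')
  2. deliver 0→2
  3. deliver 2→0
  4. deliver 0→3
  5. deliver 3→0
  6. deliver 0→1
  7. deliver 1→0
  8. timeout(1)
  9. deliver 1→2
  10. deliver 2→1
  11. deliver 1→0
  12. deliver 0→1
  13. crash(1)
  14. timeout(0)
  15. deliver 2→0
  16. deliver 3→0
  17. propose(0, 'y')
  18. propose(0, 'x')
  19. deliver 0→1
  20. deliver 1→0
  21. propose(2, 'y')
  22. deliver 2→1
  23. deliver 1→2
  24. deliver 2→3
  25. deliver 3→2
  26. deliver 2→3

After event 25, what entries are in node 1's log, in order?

1. propose(0,'p'):  nop
2. deliver 0→2:  <2:back v0 p>
3. deliver 2→0:  nop
4. deliver 0→3:  <3:back v0 p>
5. deliver 3→0:  <0:prim v0 p>
6. deliver 0→1:  <1:back v0 p>
7. deliver 1→0:  nop
8. timeout(1):  <1:prim v1 p>
9. deliver 1→2:  <2:back v1 p>
10. deliver 2→1:  nop
11. deliver 1→0:  <0:back v1 p>
12. deliver 0→1:  nop
13. crash(1):  <1:✗prim v1 p>
14. timeout(0):  <0:back v2 p>
15. deliver 2→0:  nop
16. deliver 3→0:  nop
17. propose(0,'y'):  nop
18. propose(0,'x'):  nop
19. deliver 0→1:  nop
20. deliver 1→0:  nop
21. propose(2,'y'):  nop
22. deliver 2→1:  nop
23. deliver 1→2:  nop
24. deliver 2→3:  nop
25. deliver 3→2:  nop

p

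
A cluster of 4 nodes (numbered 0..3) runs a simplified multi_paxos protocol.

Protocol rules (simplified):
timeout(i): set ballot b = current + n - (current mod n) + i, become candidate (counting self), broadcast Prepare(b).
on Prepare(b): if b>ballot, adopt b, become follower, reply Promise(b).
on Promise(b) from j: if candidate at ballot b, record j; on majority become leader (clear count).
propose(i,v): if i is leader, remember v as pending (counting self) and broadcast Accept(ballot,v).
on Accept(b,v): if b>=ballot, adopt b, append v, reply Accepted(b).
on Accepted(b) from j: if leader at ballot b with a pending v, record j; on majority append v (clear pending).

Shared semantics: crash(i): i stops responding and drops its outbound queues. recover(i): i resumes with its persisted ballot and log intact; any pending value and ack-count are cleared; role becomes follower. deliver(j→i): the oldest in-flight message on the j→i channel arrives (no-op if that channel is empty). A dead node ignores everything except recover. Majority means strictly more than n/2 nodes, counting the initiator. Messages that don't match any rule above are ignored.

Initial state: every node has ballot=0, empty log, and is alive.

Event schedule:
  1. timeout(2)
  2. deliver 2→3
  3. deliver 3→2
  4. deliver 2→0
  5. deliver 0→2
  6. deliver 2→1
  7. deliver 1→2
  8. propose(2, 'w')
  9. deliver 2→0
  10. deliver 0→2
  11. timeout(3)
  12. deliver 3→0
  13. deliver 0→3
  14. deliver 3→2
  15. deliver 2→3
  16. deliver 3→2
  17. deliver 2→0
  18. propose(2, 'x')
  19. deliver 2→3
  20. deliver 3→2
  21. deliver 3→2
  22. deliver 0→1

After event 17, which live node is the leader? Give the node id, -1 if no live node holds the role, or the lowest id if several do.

-1

step 1 timeout(2): 2={cand,b=6,log=-}
step 2 deliver 2→3: 3={foll,b=6,log=-}
step 3 deliver 3→2: —
step 4 deliver 2→0: 0={foll,b=6,log=-}
step 5 deliver 0→2: 2={lead,b=6,log=-}
step 6 deliver 2→1: 1={foll,b=6,log=-}
step 7 deliver 1→2: —
step 8 propose(2,'w'): —
step 9 deliver 2→0: 0={foll,b=6,log=w}
step 10 deliver 0→2: —
step 11 timeout(3): 3={cand,b=11,log=-}
step 12 deliver 3→0: 0={foll,b=11,log=w}
step 13 deliver 0→3: —
step 14 deliver 3→2: 2={foll,b=11,log=-}
step 15 deliver 2→3: —
step 16 deliver 3→2: —
step 17 deliver 2→0: —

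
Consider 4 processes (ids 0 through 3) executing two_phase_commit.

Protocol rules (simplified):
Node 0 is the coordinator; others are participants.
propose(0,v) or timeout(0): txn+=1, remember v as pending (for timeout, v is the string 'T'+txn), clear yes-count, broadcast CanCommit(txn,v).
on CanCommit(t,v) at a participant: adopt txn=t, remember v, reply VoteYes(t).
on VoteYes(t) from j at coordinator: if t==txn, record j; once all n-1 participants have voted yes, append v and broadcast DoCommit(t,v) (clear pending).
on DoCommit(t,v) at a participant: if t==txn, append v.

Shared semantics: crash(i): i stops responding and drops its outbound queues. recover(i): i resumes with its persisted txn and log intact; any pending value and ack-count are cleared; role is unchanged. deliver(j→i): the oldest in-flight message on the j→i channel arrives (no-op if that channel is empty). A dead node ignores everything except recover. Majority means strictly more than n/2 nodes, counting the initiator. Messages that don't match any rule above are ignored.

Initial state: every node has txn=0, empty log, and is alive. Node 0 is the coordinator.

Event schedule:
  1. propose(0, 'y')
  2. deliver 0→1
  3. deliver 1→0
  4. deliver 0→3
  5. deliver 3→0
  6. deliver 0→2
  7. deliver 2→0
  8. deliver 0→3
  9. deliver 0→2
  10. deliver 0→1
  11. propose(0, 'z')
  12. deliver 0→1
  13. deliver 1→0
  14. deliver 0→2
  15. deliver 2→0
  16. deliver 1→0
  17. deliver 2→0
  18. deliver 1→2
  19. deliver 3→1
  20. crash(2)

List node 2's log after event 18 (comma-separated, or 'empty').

y

1. propose(0,'y'):  <0:coor t1 ->
2. deliver 0→1:  <1:part t1 ->
3. deliver 1→0:  nop
4. deliver 0→3:  <3:part t1 ->
5. deliver 3→0:  nop
6. deliver 0→2:  <2:part t1 ->
7. deliver 2→0:  <0:coor t1 y>
8. deliver 0→3:  <3:part t1 y>
9. deliver 0→2:  <2:part t1 y>
10. deliver 0→1:  <1:part t1 y>
11. propose(0,'z'):  <0:coor t2 y>
12. deliver 0→1:  <1:part t2 y>
13. deliver 1→0:  nop
14. deliver 0→2:  <2:part t2 y>
15. deliver 2→0:  nop
16. deliver 1→0:  nop
17. deliver 2→0:  nop
18. deliver 1→2:  nop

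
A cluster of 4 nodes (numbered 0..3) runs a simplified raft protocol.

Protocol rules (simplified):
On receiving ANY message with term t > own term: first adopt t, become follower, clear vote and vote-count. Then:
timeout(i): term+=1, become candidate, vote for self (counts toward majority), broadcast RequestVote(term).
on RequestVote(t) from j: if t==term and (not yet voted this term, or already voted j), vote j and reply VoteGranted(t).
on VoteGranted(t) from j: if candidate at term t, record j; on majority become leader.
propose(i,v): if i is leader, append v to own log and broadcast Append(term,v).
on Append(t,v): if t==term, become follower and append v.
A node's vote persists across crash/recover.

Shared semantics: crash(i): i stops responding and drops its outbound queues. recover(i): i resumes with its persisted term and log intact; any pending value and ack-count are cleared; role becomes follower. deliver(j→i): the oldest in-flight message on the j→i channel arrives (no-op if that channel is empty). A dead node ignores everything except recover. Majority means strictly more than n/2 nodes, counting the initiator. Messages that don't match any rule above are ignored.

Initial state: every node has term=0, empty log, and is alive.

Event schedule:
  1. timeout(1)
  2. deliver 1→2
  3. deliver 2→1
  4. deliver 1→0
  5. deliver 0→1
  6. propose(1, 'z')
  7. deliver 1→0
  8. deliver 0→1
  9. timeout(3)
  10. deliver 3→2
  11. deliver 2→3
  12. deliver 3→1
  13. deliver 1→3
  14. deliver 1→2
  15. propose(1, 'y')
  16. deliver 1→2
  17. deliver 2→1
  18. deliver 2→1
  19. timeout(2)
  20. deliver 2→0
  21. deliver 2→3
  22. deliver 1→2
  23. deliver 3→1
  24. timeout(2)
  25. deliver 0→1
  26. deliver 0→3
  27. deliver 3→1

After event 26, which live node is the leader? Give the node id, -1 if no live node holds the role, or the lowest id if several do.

1

step 1 timeout(1): 1={cand,t=1,log=-}
step 2 deliver 1→2: 2={foll,t=1,log=-}
step 3 deliver 2→1: —
step 4 deliver 1→0: 0={foll,t=1,log=-}
step 5 deliver 0→1: 1={lead,t=1,log=-}
step 6 propose(1,'z'): 1={lead,t=1,log=z}
step 7 deliver 1→0: 0={foll,t=1,log=z}
step 8 deliver 0→1: —
step 9 timeout(3): 3={cand,t=1,log=-}
step 10 deliver 3→2: —
step 11 deliver 2→3: —
step 12 deliver 3→1: —
step 13 deliver 1→3: —
step 14 deliver 1→2: 2={foll,t=1,log=z}
step 15 propose(1,'y'): 1={lead,t=1,log=z,y}
step 16 deliver 1→2: 2={foll,t=1,log=z,y}
step 17 deliver 2→1: —
step 18 deliver 2→1: —
step 19 timeout(2): 2={cand,t=2,log=z,y}
step 20 deliver 2→0: 0={foll,t=2,log=z}
step 21 deliver 2→3: 3={foll,t=2,log=-}
step 22 deliver 1→2: —
step 23 deliver 3→1: —
step 24 timeout(2): 2={cand,t=3,log=z,y}
step 25 deliver 0→1: —
step 26 deliver 0→3: —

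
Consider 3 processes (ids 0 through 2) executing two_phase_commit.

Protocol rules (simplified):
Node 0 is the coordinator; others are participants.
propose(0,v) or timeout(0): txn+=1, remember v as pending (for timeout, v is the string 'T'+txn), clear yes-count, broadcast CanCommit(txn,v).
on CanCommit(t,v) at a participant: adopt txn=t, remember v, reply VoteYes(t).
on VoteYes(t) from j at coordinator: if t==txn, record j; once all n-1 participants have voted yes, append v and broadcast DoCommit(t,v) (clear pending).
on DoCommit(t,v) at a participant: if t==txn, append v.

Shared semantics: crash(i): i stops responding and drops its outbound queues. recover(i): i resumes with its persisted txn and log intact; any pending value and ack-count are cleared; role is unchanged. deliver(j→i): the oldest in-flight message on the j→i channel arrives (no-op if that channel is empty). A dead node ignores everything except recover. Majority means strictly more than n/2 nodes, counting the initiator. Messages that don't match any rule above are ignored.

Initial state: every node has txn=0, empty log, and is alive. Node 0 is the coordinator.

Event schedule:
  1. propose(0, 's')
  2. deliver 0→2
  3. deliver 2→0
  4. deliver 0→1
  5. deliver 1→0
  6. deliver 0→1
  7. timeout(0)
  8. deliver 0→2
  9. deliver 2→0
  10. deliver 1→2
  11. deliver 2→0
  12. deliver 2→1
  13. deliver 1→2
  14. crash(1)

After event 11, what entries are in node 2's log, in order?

step 1 propose(0,'s'): 0={coor,t=1,log=-}
step 2 deliver 0→2: 2={part,t=1,log=-}
step 3 deliver 2→0: —
step 4 deliver 0→1: 1={part,t=1,log=-}
step 5 deliver 1→0: 0={coor,t=1,log=s}
step 6 deliver 0→1: 1={part,t=1,log=s}
step 7 timeout(0): 0={coor,t=2,log=s}
step 8 deliver 0→2: 2={part,t=1,log=s}
step 9 deliver 2→0: —
step 10 deliver 1→2: —
step 11 deliver 2→0: —

s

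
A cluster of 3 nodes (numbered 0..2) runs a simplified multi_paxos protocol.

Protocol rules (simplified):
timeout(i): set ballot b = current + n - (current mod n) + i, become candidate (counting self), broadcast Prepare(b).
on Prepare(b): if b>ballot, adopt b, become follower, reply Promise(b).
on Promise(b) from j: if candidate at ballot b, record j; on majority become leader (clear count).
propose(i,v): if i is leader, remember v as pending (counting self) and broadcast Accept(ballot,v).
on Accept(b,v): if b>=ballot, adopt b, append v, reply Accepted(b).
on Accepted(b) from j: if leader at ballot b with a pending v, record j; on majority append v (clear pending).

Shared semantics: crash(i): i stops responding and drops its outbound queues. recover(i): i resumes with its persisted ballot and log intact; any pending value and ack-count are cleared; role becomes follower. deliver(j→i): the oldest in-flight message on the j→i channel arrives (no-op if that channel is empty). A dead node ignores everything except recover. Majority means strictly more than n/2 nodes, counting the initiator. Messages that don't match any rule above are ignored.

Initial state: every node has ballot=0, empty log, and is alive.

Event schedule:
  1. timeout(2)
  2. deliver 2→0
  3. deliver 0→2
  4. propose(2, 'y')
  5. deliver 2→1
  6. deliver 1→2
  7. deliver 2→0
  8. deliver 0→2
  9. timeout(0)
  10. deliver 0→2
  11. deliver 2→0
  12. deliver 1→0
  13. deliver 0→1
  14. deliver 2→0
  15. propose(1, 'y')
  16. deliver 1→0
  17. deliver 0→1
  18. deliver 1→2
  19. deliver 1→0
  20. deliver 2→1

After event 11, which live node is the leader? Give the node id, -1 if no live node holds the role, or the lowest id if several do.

0

1. timeout(2):  <2:cand b5 ->
2. deliver 2→0:  <0:foll b5 ->
3. deliver 0→2:  <2:lead b5 ->
4. propose(2,'y'):  nop
5. deliver 2→1:  <1:foll b5 ->
6. deliver 1→2:  nop
7. deliver 2→0:  <0:foll b5 y>
8. deliver 0→2:  <2:lead b5 y>
9. timeout(0):  <0:cand b6 y>
10. deliver 0→2:  <2:foll b6 y>
11. deliver 2→0:  <0:lead b6 y>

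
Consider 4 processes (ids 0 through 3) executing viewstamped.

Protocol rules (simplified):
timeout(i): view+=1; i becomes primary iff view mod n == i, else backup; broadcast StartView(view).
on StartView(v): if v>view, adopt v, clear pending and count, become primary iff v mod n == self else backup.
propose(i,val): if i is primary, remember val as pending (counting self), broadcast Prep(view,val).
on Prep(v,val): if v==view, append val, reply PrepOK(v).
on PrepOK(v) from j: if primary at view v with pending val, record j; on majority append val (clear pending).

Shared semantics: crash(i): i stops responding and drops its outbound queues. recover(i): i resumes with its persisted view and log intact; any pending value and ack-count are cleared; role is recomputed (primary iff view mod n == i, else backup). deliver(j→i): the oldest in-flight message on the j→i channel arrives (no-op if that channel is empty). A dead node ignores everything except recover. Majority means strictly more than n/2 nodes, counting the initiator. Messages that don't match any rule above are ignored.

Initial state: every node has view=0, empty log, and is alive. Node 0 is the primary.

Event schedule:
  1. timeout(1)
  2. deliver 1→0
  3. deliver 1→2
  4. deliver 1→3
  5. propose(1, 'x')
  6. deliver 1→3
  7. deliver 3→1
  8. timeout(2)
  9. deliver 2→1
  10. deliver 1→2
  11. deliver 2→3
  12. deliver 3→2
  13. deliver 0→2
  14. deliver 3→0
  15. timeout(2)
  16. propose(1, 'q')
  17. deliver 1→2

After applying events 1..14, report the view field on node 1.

e1 timeout(1): 1[prim,v=1,-]
e2 deliver 1→0: 0[back,v=1,-]
e3 deliver 1→2: 2[back,v=1,-]
e4 deliver 1→3: 3[back,v=1,-]
e5 propose(1,'x'): ·
e6 deliver 1→3: 3[back,v=1,x]
e7 deliver 3→1: ·
e8 timeout(2): 2[prim,v=2,-]
e9 deliver 2→1: 1[back,v=2,-]
e10 deliver 1→2: ·
e11 deliver 2→3: 3[back,v=2,x]
e12 deliver 3→2: ·
e13 deliver 0→2: ·
e14 deliver 3→0: ·

2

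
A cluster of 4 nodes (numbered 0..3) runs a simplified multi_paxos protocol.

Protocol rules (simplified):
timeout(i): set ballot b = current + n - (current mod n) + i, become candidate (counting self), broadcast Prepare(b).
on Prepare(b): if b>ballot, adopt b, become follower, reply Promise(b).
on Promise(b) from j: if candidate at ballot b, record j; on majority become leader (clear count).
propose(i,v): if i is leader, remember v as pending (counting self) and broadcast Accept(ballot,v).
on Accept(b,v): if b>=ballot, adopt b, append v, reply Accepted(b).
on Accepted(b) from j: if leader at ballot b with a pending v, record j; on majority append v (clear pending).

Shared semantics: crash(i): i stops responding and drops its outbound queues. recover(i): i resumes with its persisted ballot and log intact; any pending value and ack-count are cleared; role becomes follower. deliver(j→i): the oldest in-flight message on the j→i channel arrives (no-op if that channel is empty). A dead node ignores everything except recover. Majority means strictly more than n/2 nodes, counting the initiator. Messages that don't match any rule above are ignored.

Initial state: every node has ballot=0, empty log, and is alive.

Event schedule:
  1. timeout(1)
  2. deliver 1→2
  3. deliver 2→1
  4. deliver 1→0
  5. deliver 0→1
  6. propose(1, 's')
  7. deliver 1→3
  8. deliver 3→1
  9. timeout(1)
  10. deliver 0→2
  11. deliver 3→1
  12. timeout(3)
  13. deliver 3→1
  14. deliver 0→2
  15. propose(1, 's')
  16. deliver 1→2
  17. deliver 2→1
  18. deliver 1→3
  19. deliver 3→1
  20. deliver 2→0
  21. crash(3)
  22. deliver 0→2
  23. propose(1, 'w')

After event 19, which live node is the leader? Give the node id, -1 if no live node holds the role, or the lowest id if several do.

1. timeout(1):  <1:cand b5 ->
2. deliver 1→2:  <2:foll b5 ->
3. deliver 2→1:  nop
4. deliver 1→0:  <0:foll b5 ->
5. deliver 0→1:  <1:lead b5 ->
6. propose(1,'s'):  nop
7. deliver 1→3:  <3:foll b5 ->
8. deliver 3→1:  nop
9. timeout(1):  <1:cand b9 ->
10. deliver 0→2:  nop
11. deliver 3→1:  nop
12. timeout(3):  <3:cand b11 ->
13. deliver 3→1:  <1:foll b11 ->
14. deliver 0→2:  nop
15. propose(1,'s'):  nop
16. deliver 1→2:  <2:foll b5 s>
17. deliver 2→1:  nop
18. deliver 1→3:  nop
19. deliver 3→1:  nop

-1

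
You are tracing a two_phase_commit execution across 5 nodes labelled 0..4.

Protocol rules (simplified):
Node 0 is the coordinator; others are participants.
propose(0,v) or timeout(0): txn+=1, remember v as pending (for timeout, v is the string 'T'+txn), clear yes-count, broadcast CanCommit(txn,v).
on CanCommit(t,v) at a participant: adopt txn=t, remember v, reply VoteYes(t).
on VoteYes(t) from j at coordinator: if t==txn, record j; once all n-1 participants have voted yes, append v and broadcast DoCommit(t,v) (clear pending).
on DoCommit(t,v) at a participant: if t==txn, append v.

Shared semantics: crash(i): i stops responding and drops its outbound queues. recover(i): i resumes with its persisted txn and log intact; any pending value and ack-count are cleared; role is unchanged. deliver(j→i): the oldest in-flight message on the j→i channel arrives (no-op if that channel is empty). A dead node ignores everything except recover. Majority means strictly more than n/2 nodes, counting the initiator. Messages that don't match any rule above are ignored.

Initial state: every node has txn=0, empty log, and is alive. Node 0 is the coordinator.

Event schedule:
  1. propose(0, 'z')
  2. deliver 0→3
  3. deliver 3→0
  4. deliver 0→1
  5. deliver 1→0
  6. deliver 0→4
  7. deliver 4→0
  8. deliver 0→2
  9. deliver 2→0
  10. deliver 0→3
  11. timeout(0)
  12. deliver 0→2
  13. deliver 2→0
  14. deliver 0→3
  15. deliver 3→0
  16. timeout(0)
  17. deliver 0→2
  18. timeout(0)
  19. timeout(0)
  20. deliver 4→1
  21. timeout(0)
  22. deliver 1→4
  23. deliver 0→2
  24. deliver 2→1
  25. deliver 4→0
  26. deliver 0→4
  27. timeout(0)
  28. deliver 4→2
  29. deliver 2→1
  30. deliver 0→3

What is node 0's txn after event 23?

1. propose(0,'z'):  <0:coor t1 ->
2. deliver 0→3:  <3:part t1 ->
3. deliver 3→0:  nop
4. deliver 0→1:  <1:part t1 ->
5. deliver 1→0:  nop
6. deliver 0→4:  <4:part t1 ->
7. deliver 4→0:  nop
8. deliver 0→2:  <2:part t1 ->
9. deliver 2→0:  <0:coor t1 z>
10. deliver 0→3:  <3:part t1 z>
11. timeout(0):  <0:coor t2 z>
12. deliver 0→2:  <2:part t1 z>
13. deliver 2→0:  nop
14. deliver 0→3:  <3:part t2 z>
15. deliver 3→0:  nop
16. timeout(0):  <0:coor t3 z>
17. deliver 0→2:  <2:part t2 z>
18. timeout(0):  <0:coor t4 z>
19. timeout(0):  <0:coor t5 z>
20. deliver 4→1:  nop
21. timeout(0):  <0:coor t6 z>
22. deliver 1→4:  nop
23. deliver 0→2:  <2:part t3 z>

6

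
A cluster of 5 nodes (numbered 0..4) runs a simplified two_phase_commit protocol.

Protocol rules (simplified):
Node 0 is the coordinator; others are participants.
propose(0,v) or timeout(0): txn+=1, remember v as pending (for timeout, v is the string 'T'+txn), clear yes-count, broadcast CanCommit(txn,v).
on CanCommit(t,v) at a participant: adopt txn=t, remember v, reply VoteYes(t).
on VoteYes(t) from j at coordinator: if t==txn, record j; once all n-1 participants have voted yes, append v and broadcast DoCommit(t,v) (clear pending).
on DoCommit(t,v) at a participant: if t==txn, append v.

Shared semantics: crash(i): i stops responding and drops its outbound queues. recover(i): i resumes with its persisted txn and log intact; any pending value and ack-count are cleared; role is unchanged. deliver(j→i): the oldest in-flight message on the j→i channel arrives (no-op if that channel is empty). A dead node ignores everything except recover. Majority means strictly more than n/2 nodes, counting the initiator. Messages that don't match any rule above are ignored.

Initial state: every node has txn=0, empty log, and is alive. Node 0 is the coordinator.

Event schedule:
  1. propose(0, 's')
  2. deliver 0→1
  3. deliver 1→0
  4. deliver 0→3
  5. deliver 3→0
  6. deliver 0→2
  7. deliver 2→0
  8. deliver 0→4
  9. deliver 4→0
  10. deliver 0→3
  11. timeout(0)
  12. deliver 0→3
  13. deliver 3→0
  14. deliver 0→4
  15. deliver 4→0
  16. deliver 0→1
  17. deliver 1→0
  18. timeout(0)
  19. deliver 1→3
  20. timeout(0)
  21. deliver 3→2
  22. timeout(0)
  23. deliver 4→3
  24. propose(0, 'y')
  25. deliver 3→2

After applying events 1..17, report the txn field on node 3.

2

e1 propose(0,'s'): 0[coor,t=1,-]
e2 deliver 0→1: 1[part,t=1,-]
e3 deliver 1→0: ·
e4 deliver 0→3: 3[part,t=1,-]
e5 deliver 3→0: ·
e6 deliver 0→2: 2[part,t=1,-]
e7 deliver 2→0: ·
e8 deliver 0→4: 4[part,t=1,-]
e9 deliver 4→0: 0[coor,t=1,s]
e10 deliver 0→3: 3[part,t=1,s]
e11 timeout(0): 0[coor,t=2,s]
e12 deliver 0→3: 3[part,t=2,s]
e13 deliver 3→0: ·
e14 deliver 0→4: 4[part,t=1,s]
e15 deliver 4→0: ·
e16 deliver 0→1: 1[part,t=1,s]
e17 deliver 1→0: ·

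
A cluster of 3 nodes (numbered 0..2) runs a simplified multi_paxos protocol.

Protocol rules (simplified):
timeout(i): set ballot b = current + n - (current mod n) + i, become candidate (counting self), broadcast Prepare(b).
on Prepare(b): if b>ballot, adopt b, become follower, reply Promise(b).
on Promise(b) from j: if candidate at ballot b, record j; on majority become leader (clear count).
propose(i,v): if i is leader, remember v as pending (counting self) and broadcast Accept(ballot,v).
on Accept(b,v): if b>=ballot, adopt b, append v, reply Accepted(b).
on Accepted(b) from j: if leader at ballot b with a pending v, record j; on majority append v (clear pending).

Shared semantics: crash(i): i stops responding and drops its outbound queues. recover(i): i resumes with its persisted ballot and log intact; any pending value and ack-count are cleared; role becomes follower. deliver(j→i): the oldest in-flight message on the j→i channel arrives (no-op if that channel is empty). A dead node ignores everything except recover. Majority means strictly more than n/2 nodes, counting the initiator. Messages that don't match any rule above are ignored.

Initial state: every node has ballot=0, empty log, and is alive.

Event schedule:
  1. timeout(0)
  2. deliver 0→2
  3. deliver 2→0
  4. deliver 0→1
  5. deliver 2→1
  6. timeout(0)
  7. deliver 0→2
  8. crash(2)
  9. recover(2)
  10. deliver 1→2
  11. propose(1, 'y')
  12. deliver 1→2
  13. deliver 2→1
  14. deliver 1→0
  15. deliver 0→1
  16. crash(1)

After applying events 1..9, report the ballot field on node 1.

e1 timeout(0): 0[cand,b=3,-]
e2 deliver 0→2: 2[foll,b=3,-]
e3 deliver 2→0: 0[lead,b=3,-]
e4 deliver 0→1: 1[foll,b=3,-]
e5 deliver 2→1: ·
e6 timeout(0): 0[cand,b=6,-]
e7 deliver 0→2: 2[foll,b=6,-]
e8 crash(2): 2[✗foll,b=6,-]
e9 recover(2): 2[foll,b=6,-]

3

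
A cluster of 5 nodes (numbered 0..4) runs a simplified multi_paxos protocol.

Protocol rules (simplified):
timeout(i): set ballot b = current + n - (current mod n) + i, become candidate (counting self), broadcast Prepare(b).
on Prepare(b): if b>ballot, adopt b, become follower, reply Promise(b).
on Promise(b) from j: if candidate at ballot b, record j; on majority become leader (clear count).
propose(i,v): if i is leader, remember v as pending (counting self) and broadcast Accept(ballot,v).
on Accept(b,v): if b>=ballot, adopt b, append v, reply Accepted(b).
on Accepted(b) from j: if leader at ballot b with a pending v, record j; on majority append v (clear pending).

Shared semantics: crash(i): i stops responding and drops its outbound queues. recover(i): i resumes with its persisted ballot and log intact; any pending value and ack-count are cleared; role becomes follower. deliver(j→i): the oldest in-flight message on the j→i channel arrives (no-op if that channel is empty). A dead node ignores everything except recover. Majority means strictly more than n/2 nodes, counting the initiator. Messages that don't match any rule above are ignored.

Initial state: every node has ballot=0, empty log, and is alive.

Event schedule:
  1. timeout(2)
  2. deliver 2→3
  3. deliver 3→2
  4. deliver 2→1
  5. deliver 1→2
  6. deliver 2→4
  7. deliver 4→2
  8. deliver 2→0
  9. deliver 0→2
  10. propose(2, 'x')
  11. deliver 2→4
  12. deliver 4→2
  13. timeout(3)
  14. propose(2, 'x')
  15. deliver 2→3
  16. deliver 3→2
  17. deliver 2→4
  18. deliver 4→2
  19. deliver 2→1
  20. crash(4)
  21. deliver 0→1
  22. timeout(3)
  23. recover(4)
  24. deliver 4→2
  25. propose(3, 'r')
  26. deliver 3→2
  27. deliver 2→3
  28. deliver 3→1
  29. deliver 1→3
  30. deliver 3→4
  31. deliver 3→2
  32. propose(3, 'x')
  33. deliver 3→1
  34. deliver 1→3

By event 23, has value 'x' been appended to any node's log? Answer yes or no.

[1] timeout(2) → N2(cand b7 [-])
[2] deliver 2→3 → N3(foll b7 [-])
[3] deliver 3→2 → ∅
[4] deliver 2→1 → N1(foll b7 [-])
[5] deliver 1→2 → N2(lead b7 [-])
[6] deliver 2→4 → N4(foll b7 [-])
[7] deliver 4→2 → ∅
[8] deliver 2→0 → N0(foll b7 [-])
[9] deliver 0→2 → ∅
[10] propose(2,'x') → ∅
[11] deliver 2→4 → N4(foll b7 [x])
[12] deliver 4→2 → ∅
[13] timeout(3) → N3(cand b13 [-])
[14] propose(2,'x') → ∅
[15] deliver 2→3 → ∅
[16] deliver 3→2 → N2(foll b13 [-])
[17] deliver 2→4 → N4(foll b7 [x,x])
[18] deliver 4→2 → ∅
[19] deliver 2→1 → N1(foll b7 [x])
[20] crash(4) → N4(✗foll b7 [x,x])
[21] deliver 0→1 → ∅
[22] timeout(3) → N3(cand b18 [-])
[23] recover(4) → N4(foll b7 [x,x])

yes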